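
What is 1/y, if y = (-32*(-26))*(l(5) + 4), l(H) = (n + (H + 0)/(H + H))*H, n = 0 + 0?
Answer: 1/5408 ≈ 0.00018491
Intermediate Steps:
n = 0
l(H) = H/2 (l(H) = (0 + (H + 0)/(H + H))*H = (0 + H/((2*H)))*H = (0 + H*(1/(2*H)))*H = (0 + 1/2)*H = H/2)
y = 5408 (y = (-32*(-26))*((1/2)*5 + 4) = 832*(5/2 + 4) = 832*(13/2) = 5408)
1/y = 1/5408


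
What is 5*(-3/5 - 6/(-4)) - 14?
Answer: -19/2 ≈ -9.5000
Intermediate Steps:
5*(-3/5 - 6/(-4)) - 14 = 5*(-3*⅕ - 6*(-¼)) - 14 = 5*(-⅗ + 3/2) - 14 = 5*(9/10) - 14 = 9/2 - 14 = -19/2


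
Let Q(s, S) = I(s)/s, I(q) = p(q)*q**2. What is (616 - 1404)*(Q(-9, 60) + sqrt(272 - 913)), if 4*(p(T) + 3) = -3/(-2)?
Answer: -37233/2 - 788*I*sqrt(641) ≈ -18617.0 - 19951.0*I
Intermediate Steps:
p(T) = -21/8 (p(T) = -3 + (-3/(-2))/4 = -3 + (-3*(-1/2))/4 = -3 + (1/4)*(3/2) = -3 + 3/8 = -21/8)
I(q) = -21*q**2/8
Q(s, S) = -21*s/8 (Q(s, S) = (-21*s**2/8)/s = -21*s/8)
(616 - 1404)*(Q(-9, 60) + sqrt(272 - 913)) = (616 - 1404)*(-21/8*(-9) + sqrt(272 - 913)) = -788*(189/8 + sqrt(-641)) = -788*(189/8 + I*sqrt(641)) = -37233/2 - 788*I*sqrt(641)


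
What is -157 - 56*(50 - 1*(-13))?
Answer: -3685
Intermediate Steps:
-157 - 56*(50 - 1*(-13)) = -157 - 56*(50 + 13) = -157 - 56*63 = -157 - 3528 = -3685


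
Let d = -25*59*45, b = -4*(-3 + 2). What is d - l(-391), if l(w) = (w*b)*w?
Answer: -677899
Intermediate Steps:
b = 4 (b = -4*(-1) = 4)
l(w) = 4*w**2 (l(w) = (w*4)*w = (4*w)*w = 4*w**2)
d = -66375 (d = -1475*45 = -66375)
d - l(-391) = -66375 - 4*(-391)**2 = -66375 - 4*152881 = -66375 - 1*611524 = -66375 - 611524 = -677899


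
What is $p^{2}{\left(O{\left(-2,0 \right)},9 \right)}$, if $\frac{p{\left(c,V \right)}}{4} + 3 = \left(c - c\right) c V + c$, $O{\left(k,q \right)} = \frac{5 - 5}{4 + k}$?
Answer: $144$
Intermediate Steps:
$O{\left(k,q \right)} = 0$ ($O{\left(k,q \right)} = \frac{0}{4 + k} = 0$)
$p{\left(c,V \right)} = -12 + 4 c$ ($p{\left(c,V \right)} = -12 + 4 \left(\left(c - c\right) c V + c\right) = -12 + 4 \left(0 c V + c\right) = -12 + 4 \left(0 V + c\right) = -12 + 4 \left(0 + c\right) = -12 + 4 c$)
$p^{2}{\left(O{\left(-2,0 \right)},9 \right)} = \left(-12 + 4 \cdot 0\right)^{2} = \left(-12 + 0\right)^{2} = \left(-12\right)^{2} = 144$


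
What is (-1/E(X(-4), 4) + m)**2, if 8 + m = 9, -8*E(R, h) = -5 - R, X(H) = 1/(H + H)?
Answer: 625/1521 ≈ 0.41091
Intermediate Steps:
X(H) = 1/(2*H)
E(R, h) = 5/8 + R/8 (E(R, h) = -(-5 - R)/8 = 5/8 + R/8)
m = 1 (m = -8 + 9 = 1)
(-1/E(X(-4), 4) + m)**2 = (-1/(5/8 + ((1/2)/(-4))/8) + 1)**2 = (-1/(5/8 + ((1/2)*(-1/4))/8) + 1)**2 = (-1/(5/8 + (1/8)*(-1/8)) + 1)**2 = (-1/(5/8 - 1/64) + 1)**2 = (-1/39/64 + 1)**2 = (-1*64/39 + 1)**2 = (-64/39 + 1)**2 = (-25/39)**2 = 625/1521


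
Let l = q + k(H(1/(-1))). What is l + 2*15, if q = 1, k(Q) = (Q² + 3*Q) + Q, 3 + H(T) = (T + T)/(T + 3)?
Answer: 31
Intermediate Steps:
H(T) = -3 + 2*T/(3 + T) (H(T) = -3 + (T + T)/(T + 3) = -3 + (2*T)/(3 + T) = -3 + 2*T/(3 + T))
k(Q) = Q² + 4*Q
l = 1 (l = 1 + ((-9 - 1/(-1))/(3 + 1/(-1)))*(4 + (-9 - 1/(-1))/(3 + 1/(-1))) = 1 + ((-9 - 1*(-1))/(3 - 1))*(4 + (-9 - 1*(-1))/(3 - 1)) = 1 + ((-9 + 1)/2)*(4 + (-9 + 1)/2) = 1 + ((½)*(-8))*(4 + (½)*(-8)) = 1 - 4*(4 - 4) = 1 - 4*0 = 1 + 0 = 1)
l + 2*15 = 1 + 2*15 = 1 + 30 = 31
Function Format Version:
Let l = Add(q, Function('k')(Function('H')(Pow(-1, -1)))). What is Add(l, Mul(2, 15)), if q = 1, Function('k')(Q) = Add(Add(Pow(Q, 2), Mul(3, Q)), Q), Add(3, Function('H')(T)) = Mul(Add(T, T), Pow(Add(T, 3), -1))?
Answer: 31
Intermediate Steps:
Function('H')(T) = Add(-3, Mul(2, T, Pow(Add(3, T), -1))) (Function('H')(T) = Add(-3, Mul(Add(T, T), Pow(Add(T, 3), -1))) = Add(-3, Mul(Mul(2, T), Pow(Add(3, T), -1))) = Add(-3, Mul(2, T, Pow(Add(3, T), -1))))
Function('k')(Q) = Add(Pow(Q, 2), Mul(4, Q))
l = 1 (l = Add(1, Mul(Mul(Pow(Add(3, Pow(-1, -1)), -1), Add(-9, Mul(-1, Pow(-1, -1)))), Add(4, Mul(Pow(Add(3, Pow(-1, -1)), -1), Add(-9, Mul(-1, Pow(-1, -1))))))) = Add(1, Mul(Mul(Pow(Add(3, -1), -1), Add(-9, Mul(-1, -1))), Add(4, Mul(Pow(Add(3, -1), -1), Add(-9, Mul(-1, -1)))))) = Add(1, Mul(Mul(Pow(2, -1), Add(-9, 1)), Add(4, Mul(Pow(2, -1), Add(-9, 1))))) = Add(1, Mul(Mul(Rational(1, 2), -8), Add(4, Mul(Rational(1, 2), -8)))) = Add(1, Mul(-4, Add(4, -4))) = Add(1, Mul(-4, 0)) = Add(1, 0) = 1)
Add(l, Mul(2, 15)) = Add(1, Mul(2, 15)) = Add(1, 30) = 31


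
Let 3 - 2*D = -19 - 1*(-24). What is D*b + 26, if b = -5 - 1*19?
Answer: 50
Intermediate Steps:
D = -1 (D = 3/2 - (-19 - 1*(-24))/2 = 3/2 - (-19 + 24)/2 = 3/2 - ½*5 = 3/2 - 5/2 = -1)
b = -24 (b = -5 - 19 = -24)
D*b + 26 = -1*(-24) + 26 = 24 + 26 = 50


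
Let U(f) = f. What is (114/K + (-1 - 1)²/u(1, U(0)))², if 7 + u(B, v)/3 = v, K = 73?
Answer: 4418404/2350089 ≈ 1.8801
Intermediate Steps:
u(B, v) = -21 + 3*v
(114/K + (-1 - 1)²/u(1, U(0)))² = (114/73 + (-1 - 1)²/(-21 + 3*0))² = (114*(1/73) + (-2)²/(-21 + 0))² = (114/73 + 4/(-21))² = (114/73 + 4*(-1/21))² = (114/73 - 4/21)² = (2102/1533)² = 4418404/2350089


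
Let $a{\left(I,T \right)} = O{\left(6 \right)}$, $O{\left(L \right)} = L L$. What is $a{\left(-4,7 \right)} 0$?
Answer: $0$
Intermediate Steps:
$O{\left(L \right)} = L^{2}$
$a{\left(I,T \right)} = 36$ ($a{\left(I,T \right)} = 6^{2} = 36$)
$a{\left(-4,7 \right)} 0 = 36 \cdot 0 = 0$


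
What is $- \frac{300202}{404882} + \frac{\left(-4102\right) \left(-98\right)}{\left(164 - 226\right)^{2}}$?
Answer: $\frac{20200870998}{194545801} \approx 103.84$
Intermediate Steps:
$- \frac{300202}{404882} + \frac{\left(-4102\right) \left(-98\right)}{\left(164 - 226\right)^{2}} = \left(-300202\right) \frac{1}{404882} + \frac{401996}{\left(-62\right)^{2}} = - \frac{150101}{202441} + \frac{401996}{3844} = - \frac{150101}{202441} + 401996 \cdot \frac{1}{3844} = - \frac{150101}{202441} + \frac{100499}{961} = \frac{20200870998}{194545801}$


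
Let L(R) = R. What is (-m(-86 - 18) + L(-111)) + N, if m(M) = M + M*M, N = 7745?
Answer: -3078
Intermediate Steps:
m(M) = M + M**2
(-m(-86 - 18) + L(-111)) + N = (-(-86 - 18)*(1 + (-86 - 18)) - 111) + 7745 = (-(-104)*(1 - 104) - 111) + 7745 = (-(-104)*(-103) - 111) + 7745 = (-1*10712 - 111) + 7745 = (-10712 - 111) + 7745 = -10823 + 7745 = -3078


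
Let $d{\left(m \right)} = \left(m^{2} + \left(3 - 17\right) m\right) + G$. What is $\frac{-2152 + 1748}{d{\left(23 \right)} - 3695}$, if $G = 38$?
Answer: $\frac{202}{1725} \approx 0.1171$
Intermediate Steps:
$d{\left(m \right)} = 38 + m^{2} - 14 m$ ($d{\left(m \right)} = \left(m^{2} + \left(3 - 17\right) m\right) + 38 = \left(m^{2} - 14 m\right) + 38 = 38 + m^{2} - 14 m$)
$\frac{-2152 + 1748}{d{\left(23 \right)} - 3695} = \frac{-2152 + 1748}{\left(38 + 23^{2} - 322\right) - 3695} = - \frac{404}{\left(38 + 529 - 322\right) - 3695} = - \frac{404}{245 - 3695} = - \frac{404}{-3450} = \left(-404\right) \left(- \frac{1}{3450}\right) = \frac{202}{1725}$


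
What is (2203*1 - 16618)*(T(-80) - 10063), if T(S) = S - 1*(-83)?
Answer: 145014900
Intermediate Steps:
T(S) = 83 + S (T(S) = S + 83 = 83 + S)
(2203*1 - 16618)*(T(-80) - 10063) = (2203*1 - 16618)*((83 - 80) - 10063) = (2203 - 16618)*(3 - 10063) = -14415*(-10060) = 145014900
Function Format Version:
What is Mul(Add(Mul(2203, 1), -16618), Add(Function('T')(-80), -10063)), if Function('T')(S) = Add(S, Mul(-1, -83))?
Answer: 145014900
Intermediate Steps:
Function('T')(S) = Add(83, S) (Function('T')(S) = Add(S, 83) = Add(83, S))
Mul(Add(Mul(2203, 1), -16618), Add(Function('T')(-80), -10063)) = Mul(Add(Mul(2203, 1), -16618), Add(Add(83, -80), -10063)) = Mul(Add(2203, -16618), Add(3, -10063)) = Mul(-14415, -10060) = 145014900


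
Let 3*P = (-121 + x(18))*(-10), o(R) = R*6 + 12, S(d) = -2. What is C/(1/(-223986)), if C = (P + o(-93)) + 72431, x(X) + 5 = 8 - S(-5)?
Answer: -16187841530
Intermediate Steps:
x(X) = 5 (x(X) = -5 + (8 - 1*(-2)) = -5 + (8 + 2) = -5 + 10 = 5)
o(R) = 12 + 6*R (o(R) = 6*R + 12 = 12 + 6*R)
P = 1160/3 (P = ((-121 + 5)*(-10))/3 = (-116*(-10))/3 = (⅓)*1160 = 1160/3 ≈ 386.67)
C = 216815/3 (C = (1160/3 + (12 + 6*(-93))) + 72431 = (1160/3 + (12 - 558)) + 72431 = (1160/3 - 546) + 72431 = -478/3 + 72431 = 216815/3 ≈ 72272.)
C/(1/(-223986)) = 216815/(3*(1/(-223986))) = 216815/(3*(-1/223986)) = (216815/3)*(-223986) = -16187841530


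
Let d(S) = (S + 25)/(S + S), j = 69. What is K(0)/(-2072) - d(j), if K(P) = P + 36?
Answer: -24967/35742 ≈ -0.69853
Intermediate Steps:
K(P) = 36 + P
d(S) = (25 + S)/(2*S) (d(S) = (25 + S)/((2*S)) = (25 + S)*(1/(2*S)) = (25 + S)/(2*S))
K(0)/(-2072) - d(j) = (36 + 0)/(-2072) - (25 + 69)/(2*69) = 36*(-1/2072) - 94/(2*69) = -9/518 - 1*47/69 = -9/518 - 47/69 = -24967/35742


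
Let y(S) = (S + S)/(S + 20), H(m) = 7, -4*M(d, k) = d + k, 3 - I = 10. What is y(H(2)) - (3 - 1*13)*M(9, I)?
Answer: -121/27 ≈ -4.4815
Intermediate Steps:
I = -7 (I = 3 - 1*10 = 3 - 10 = -7)
M(d, k) = -d/4 - k/4 (M(d, k) = -(d + k)/4 = -d/4 - k/4)
y(S) = 2*S/(20 + S) (y(S) = (2*S)/(20 + S) = 2*S/(20 + S))
y(H(2)) - (3 - 1*13)*M(9, I) = 2*7/(20 + 7) - (3 - 1*13)*(-1/4*9 - 1/4*(-7)) = 2*7/27 - (3 - 13)*(-9/4 + 7/4) = 2*7*(1/27) - (-10)*(-1)/2 = 14/27 - 1*5 = 14/27 - 5 = -121/27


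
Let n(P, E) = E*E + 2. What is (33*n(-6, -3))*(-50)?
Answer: -18150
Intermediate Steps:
n(P, E) = 2 + E² (n(P, E) = E² + 2 = 2 + E²)
(33*n(-6, -3))*(-50) = (33*(2 + (-3)²))*(-50) = (33*(2 + 9))*(-50) = (33*11)*(-50) = 363*(-50) = -18150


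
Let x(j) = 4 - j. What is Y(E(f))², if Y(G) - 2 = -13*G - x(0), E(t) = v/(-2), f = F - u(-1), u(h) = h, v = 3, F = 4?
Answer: 1225/4 ≈ 306.25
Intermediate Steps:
f = 5 (f = 4 - 1*(-1) = 4 + 1 = 5)
E(t) = -3/2 (E(t) = 3/(-2) = 3*(-½) = -3/2)
Y(G) = -2 - 13*G (Y(G) = 2 + (-13*G - (4 - 1*0)) = 2 + (-13*G - (4 + 0)) = 2 + (-13*G - 1*4) = 2 + (-13*G - 4) = 2 + (-4 - 13*G) = -2 - 13*G)
Y(E(f))² = (-2 - 13*(-3/2))² = (-2 + 39/2)² = (35/2)² = 1225/4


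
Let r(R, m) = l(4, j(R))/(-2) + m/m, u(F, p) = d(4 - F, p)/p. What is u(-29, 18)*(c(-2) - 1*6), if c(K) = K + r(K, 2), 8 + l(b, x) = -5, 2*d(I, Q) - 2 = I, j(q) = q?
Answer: -35/72 ≈ -0.48611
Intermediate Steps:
d(I, Q) = 1 + I/2
l(b, x) = -13 (l(b, x) = -8 - 5 = -13)
u(F, p) = (3 - F/2)/p (u(F, p) = (1 + (4 - F)/2)/p = (1 + (2 - F/2))/p = (3 - F/2)/p)
r(R, m) = 15/2 (r(R, m) = -13/(-2) + m/m = -13*(-1/2) + 1 = 13/2 + 1 = 15/2)
c(K) = 15/2 + K (c(K) = K + 15/2 = 15/2 + K)
u(-29, 18)*(c(-2) - 1*6) = ((1/2)*(6 - 1*(-29))/18)*((15/2 - 2) - 1*6) = ((1/2)*(1/18)*(6 + 29))*(11/2 - 6) = ((1/2)*(1/18)*35)*(-1/2) = (35/36)*(-1/2) = -35/72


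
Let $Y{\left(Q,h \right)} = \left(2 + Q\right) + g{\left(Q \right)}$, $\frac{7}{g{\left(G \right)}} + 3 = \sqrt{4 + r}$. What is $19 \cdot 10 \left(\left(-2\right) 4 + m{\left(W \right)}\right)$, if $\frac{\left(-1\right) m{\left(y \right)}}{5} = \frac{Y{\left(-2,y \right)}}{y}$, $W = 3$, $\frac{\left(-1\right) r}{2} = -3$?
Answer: $-8170 - \frac{6650 \sqrt{10}}{3} \approx -15180.0$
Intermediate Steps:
$r = 6$ ($r = \left(-2\right) \left(-3\right) = 6$)
$g{\left(G \right)} = \frac{7}{-3 + \sqrt{10}}$ ($g{\left(G \right)} = \frac{7}{-3 + \sqrt{4 + 6}} = \frac{7}{-3 + \sqrt{10}}$)
$Y{\left(Q,h \right)} = 23 + Q + 7 \sqrt{10}$ ($Y{\left(Q,h \right)} = \left(2 + Q\right) + \left(21 + 7 \sqrt{10}\right) = 23 + Q + 7 \sqrt{10}$)
$m{\left(y \right)} = - \frac{5 \left(21 + 7 \sqrt{10}\right)}{y}$ ($m{\left(y \right)} = - 5 \frac{23 - 2 + 7 \sqrt{10}}{y} = - 5 \frac{21 + 7 \sqrt{10}}{y} = - \frac{5 \left(21 + 7 \sqrt{10}\right)}{y}$)
$19 \cdot 10 \left(\left(-2\right) 4 + m{\left(W \right)}\right) = 19 \cdot 10 \left(\left(-2\right) 4 + \frac{35}{3 \left(3 - \sqrt{10}\right)}\right) = 190 \left(-8 + 35 \cdot \frac{1}{3} \frac{1}{3 - \sqrt{10}}\right) = 190 \left(-8 + \frac{35}{3 \left(3 - \sqrt{10}\right)}\right) = -1520 + \frac{6650}{3 \left(3 - \sqrt{10}\right)}$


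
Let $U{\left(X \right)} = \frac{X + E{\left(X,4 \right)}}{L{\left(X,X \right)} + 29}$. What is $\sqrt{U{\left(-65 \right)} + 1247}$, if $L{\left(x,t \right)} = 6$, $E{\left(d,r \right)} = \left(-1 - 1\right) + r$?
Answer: $\frac{\sqrt{31130}}{5} \approx 35.287$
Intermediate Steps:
$E{\left(d,r \right)} = -2 + r$
$U{\left(X \right)} = \frac{2}{35} + \frac{X}{35}$ ($U{\left(X \right)} = \frac{X + \left(-2 + 4\right)}{6 + 29} = \frac{X + 2}{35} = \left(2 + X\right) \frac{1}{35} = \frac{2}{35} + \frac{X}{35}$)
$\sqrt{U{\left(-65 \right)} + 1247} = \sqrt{\left(\frac{2}{35} + \frac{1}{35} \left(-65\right)\right) + 1247} = \sqrt{\left(\frac{2}{35} - \frac{13}{7}\right) + 1247} = \sqrt{- \frac{9}{5} + 1247} = \sqrt{\frac{6226}{5}} = \frac{\sqrt{31130}}{5}$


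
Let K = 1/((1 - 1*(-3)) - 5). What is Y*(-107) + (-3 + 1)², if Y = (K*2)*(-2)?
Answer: -424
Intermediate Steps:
K = -1 (K = 1/((1 + 3) - 5) = 1/(4 - 5) = 1/(-1) = -1)
Y = 4 (Y = -1*2*(-2) = -2*(-2) = 4)
Y*(-107) + (-3 + 1)² = 4*(-107) + (-3 + 1)² = -428 + (-2)² = -428 + 4 = -424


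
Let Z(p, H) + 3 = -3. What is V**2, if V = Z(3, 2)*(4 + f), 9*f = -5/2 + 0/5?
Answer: 4489/9 ≈ 498.78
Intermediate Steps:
Z(p, H) = -6 (Z(p, H) = -3 - 3 = -6)
f = -5/18 (f = (-5/2 + 0/5)/9 = (-5*1/2 + 0*(1/5))/9 = (-5/2 + 0)/9 = (1/9)*(-5/2) = -5/18 ≈ -0.27778)
V = -67/3 (V = -6*(4 - 5/18) = -6*67/18 = -67/3 ≈ -22.333)
V**2 = (-67/3)**2 = 4489/9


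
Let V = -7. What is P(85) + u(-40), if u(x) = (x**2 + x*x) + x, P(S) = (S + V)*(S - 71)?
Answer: 4252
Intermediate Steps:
P(S) = (-71 + S)*(-7 + S) (P(S) = (S - 7)*(S - 71) = (-7 + S)*(-71 + S) = (-71 + S)*(-7 + S))
u(x) = x + 2*x**2 (u(x) = (x**2 + x**2) + x = 2*x**2 + x = x + 2*x**2)
P(85) + u(-40) = (497 + 85**2 - 78*85) - 40*(1 + 2*(-40)) = (497 + 7225 - 6630) - 40*(1 - 80) = 1092 - 40*(-79) = 1092 + 3160 = 4252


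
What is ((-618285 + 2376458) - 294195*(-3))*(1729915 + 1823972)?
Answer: 9384955526346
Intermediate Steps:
((-618285 + 2376458) - 294195*(-3))*(1729915 + 1823972) = (1758173 + 882585)*3553887 = 2640758*3553887 = 9384955526346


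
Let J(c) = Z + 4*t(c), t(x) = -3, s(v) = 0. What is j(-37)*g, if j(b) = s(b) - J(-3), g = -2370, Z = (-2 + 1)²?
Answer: -26070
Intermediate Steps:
Z = 1 (Z = (-1)² = 1)
J(c) = -11 (J(c) = 1 + 4*(-3) = 1 - 12 = -11)
j(b) = 11 (j(b) = 0 - 1*(-11) = 0 + 11 = 11)
j(-37)*g = 11*(-2370) = -26070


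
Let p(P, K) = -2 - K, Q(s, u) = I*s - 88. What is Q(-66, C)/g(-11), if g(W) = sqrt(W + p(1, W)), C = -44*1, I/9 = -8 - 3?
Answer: -3223*I*sqrt(2) ≈ -4558.0*I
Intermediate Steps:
I = -99 (I = 9*(-8 - 3) = 9*(-11) = -99)
C = -44
Q(s, u) = -88 - 99*s (Q(s, u) = -99*s - 88 = -88 - 99*s)
g(W) = I*sqrt(2) (g(W) = sqrt(W + (-2 - W)) = sqrt(-2) = I*sqrt(2))
Q(-66, C)/g(-11) = (-88 - 99*(-66))/((I*sqrt(2))) = (-88 + 6534)*(-I*sqrt(2)/2) = 6446*(-I*sqrt(2)/2) = -3223*I*sqrt(2)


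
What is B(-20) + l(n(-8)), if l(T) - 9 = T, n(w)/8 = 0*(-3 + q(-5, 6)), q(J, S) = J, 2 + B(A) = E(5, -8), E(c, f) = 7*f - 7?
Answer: -56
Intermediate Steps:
E(c, f) = -7 + 7*f
B(A) = -65 (B(A) = -2 + (-7 + 7*(-8)) = -2 + (-7 - 56) = -2 - 63 = -65)
n(w) = 0 (n(w) = 8*(0*(-3 - 5)) = 8*(0*(-8)) = 8*0 = 0)
l(T) = 9 + T
B(-20) + l(n(-8)) = -65 + (9 + 0) = -65 + 9 = -56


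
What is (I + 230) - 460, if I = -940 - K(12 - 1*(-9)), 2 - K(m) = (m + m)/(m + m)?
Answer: -1171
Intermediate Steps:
K(m) = 1 (K(m) = 2 - (m + m)/(m + m) = 2 - 2*m/(2*m) = 2 - 2*m*1/(2*m) = 2 - 1*1 = 2 - 1 = 1)
I = -941 (I = -940 - 1*1 = -940 - 1 = -941)
(I + 230) - 460 = (-941 + 230) - 460 = -711 - 460 = -1171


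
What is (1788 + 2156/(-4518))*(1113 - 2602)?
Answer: -6012602846/2259 ≈ -2.6616e+6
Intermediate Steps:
(1788 + 2156/(-4518))*(1113 - 2602) = (1788 + 2156*(-1/4518))*(-1489) = (1788 - 1078/2259)*(-1489) = (4038014/2259)*(-1489) = -6012602846/2259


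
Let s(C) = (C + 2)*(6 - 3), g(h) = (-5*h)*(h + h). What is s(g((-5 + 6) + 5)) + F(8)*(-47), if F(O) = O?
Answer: -1450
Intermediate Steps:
g(h) = -10*h**2 (g(h) = (-5*h)*(2*h) = -10*h**2)
s(C) = 6 + 3*C (s(C) = (2 + C)*3 = 6 + 3*C)
s(g((-5 + 6) + 5)) + F(8)*(-47) = (6 + 3*(-10*((-5 + 6) + 5)**2)) + 8*(-47) = (6 + 3*(-10*(1 + 5)**2)) - 376 = (6 + 3*(-10*6**2)) - 376 = (6 + 3*(-10*36)) - 376 = (6 + 3*(-360)) - 376 = (6 - 1080) - 376 = -1074 - 376 = -1450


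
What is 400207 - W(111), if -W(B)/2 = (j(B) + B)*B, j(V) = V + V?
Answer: 474133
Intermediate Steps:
j(V) = 2*V
W(B) = -6*B² (W(B) = -2*(2*B + B)*B = -2*3*B*B = -6*B²)
400207 - W(111) = 400207 - (-6)*111² = 400207 - (-6)*12321 = 400207 - 1*(-73926) = 400207 + 73926 = 474133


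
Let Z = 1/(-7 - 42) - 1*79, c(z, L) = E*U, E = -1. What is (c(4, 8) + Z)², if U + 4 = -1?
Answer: 13155129/2401 ≈ 5479.0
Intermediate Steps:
U = -5 (U = -4 - 1 = -5)
c(z, L) = 5 (c(z, L) = -1*(-5) = 5)
Z = -3872/49 (Z = 1/(-49) - 79 = -1/49 - 79 = -3872/49 ≈ -79.020)
(c(4, 8) + Z)² = (5 - 3872/49)² = (-3627/49)² = 13155129/2401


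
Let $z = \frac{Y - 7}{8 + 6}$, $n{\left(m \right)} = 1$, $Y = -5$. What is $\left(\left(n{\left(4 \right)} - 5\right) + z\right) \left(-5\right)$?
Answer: $\frac{170}{7} \approx 24.286$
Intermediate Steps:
$z = - \frac{6}{7}$ ($z = \frac{-5 - 7}{8 + 6} = - \frac{12}{14} = \left(-12\right) \frac{1}{14} = - \frac{6}{7} \approx -0.85714$)
$\left(\left(n{\left(4 \right)} - 5\right) + z\right) \left(-5\right) = \left(\left(1 - 5\right) - \frac{6}{7}\right) \left(-5\right) = \left(-4 - \frac{6}{7}\right) \left(-5\right) = \left(- \frac{34}{7}\right) \left(-5\right) = \frac{170}{7}$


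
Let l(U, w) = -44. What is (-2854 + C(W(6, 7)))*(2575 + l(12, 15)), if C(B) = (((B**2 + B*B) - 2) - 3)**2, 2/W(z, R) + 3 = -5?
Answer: -458452685/64 ≈ -7.1633e+6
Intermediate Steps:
W(z, R) = -1/4 (W(z, R) = 2/(-3 - 5) = 2/(-8) = 2*(-1/8) = -1/4)
C(B) = (-5 + 2*B**2)**2 (C(B) = (((B**2 + B**2) - 2) - 3)**2 = ((2*B**2 - 2) - 3)**2 = ((-2 + 2*B**2) - 3)**2 = (-5 + 2*B**2)**2)
(-2854 + C(W(6, 7)))*(2575 + l(12, 15)) = (-2854 + (-5 + 2*(-1/4)**2)**2)*(2575 - 44) = (-2854 + (-5 + 2*(1/16))**2)*2531 = (-2854 + (-5 + 1/8)**2)*2531 = (-2854 + (-39/8)**2)*2531 = (-2854 + 1521/64)*2531 = -181135/64*2531 = -458452685/64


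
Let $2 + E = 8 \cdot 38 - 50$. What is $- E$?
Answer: $-252$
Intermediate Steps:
$E = 252$ ($E = -2 + \left(8 \cdot 38 - 50\right) = -2 + \left(304 - 50\right) = -2 + 254 = 252$)
$- E = \left(-1\right) 252 = -252$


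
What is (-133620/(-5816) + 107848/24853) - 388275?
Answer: -14029820102593/36136262 ≈ -3.8825e+5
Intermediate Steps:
(-133620/(-5816) + 107848/24853) - 388275 = (-133620*(-1/5816) + 107848*(1/24853)) - 388275 = (33405/1454 + 107848/24853) - 388275 = 987025457/36136262 - 388275 = -14029820102593/36136262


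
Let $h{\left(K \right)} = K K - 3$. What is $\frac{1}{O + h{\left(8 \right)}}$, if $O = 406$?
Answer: $\frac{1}{467} \approx 0.0021413$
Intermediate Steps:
$h{\left(K \right)} = -3 + K^{2}$ ($h{\left(K \right)} = K^{2} - 3 = -3 + K^{2}$)
$\frac{1}{O + h{\left(8 \right)}} = \frac{1}{406 - \left(3 - 8^{2}\right)} = \frac{1}{406 + \left(-3 + 64\right)} = \frac{1}{406 + 61} = \frac{1}{467}$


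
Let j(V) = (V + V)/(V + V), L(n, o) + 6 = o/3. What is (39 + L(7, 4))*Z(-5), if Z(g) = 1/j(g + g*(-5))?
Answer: 103/3 ≈ 34.333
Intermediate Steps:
L(n, o) = -6 + o/3
j(V) = 1 (j(V) = (2*V)/((2*V)) = (2*V)*(1/(2*V)) = 1)
Z(g) = 1 (Z(g) = 1/1 = 1)
(39 + L(7, 4))*Z(-5) = (39 + (-6 + (⅓)*4))*1 = (39 + (-6 + 4/3))*1 = (39 - 14/3)*1 = (103/3)*1 = 103/3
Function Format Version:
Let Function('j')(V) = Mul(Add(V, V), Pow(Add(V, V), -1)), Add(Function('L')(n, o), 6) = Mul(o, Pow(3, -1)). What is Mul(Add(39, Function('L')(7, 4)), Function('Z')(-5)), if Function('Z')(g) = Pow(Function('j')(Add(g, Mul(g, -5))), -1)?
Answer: Rational(103, 3) ≈ 34.333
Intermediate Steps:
Function('L')(n, o) = Add(-6, Mul(Rational(1, 3), o)) (Function('L')(n, o) = Add(-6, Mul(o, Pow(3, -1))) = Add(-6, Mul(o, Rational(1, 3))) = Add(-6, Mul(Rational(1, 3), o)))
Function('j')(V) = 1 (Function('j')(V) = Mul(Mul(2, V), Pow(Mul(2, V), -1)) = Mul(Mul(2, V), Mul(Rational(1, 2), Pow(V, -1))) = 1)
Function('Z')(g) = 1 (Function('Z')(g) = Pow(1, -1) = 1)
Mul(Add(39, Function('L')(7, 4)), Function('Z')(-5)) = Mul(Add(39, Add(-6, Mul(Rational(1, 3), 4))), 1) = Mul(Add(39, Add(-6, Rational(4, 3))), 1) = Mul(Add(39, Rational(-14, 3)), 1) = Mul(Rational(103, 3), 1) = Rational(103, 3)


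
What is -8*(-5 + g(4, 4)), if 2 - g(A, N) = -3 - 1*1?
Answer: -8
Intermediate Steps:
g(A, N) = 6 (g(A, N) = 2 - (-3 - 1*1) = 2 - (-3 - 1) = 2 - 1*(-4) = 2 + 4 = 6)
-8*(-5 + g(4, 4)) = -8*(-5 + 6) = -8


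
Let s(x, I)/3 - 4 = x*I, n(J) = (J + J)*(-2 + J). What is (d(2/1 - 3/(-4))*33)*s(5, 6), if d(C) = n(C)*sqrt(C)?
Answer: 55539*sqrt(11)/8 ≈ 23025.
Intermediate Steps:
n(J) = 2*J*(-2 + J) (n(J) = (2*J)*(-2 + J) = 2*J*(-2 + J))
s(x, I) = 12 + 3*I*x (s(x, I) = 12 + 3*(x*I) = 12 + 3*(I*x) = 12 + 3*I*x)
d(C) = 2*C**(3/2)*(-2 + C) (d(C) = (2*C*(-2 + C))*sqrt(C) = 2*C**(3/2)*(-2 + C))
(d(2/1 - 3/(-4))*33)*s(5, 6) = ((2*(2/1 - 3/(-4))**(3/2)*(-2 + (2/1 - 3/(-4))))*33)*(12 + 3*6*5) = ((2*(2*1 - 3*(-1/4))**(3/2)*(-2 + (2*1 - 3*(-1/4))))*33)*(12 + 90) = ((2*(2 + 3/4)**(3/2)*(-2 + (2 + 3/4)))*33)*102 = ((2*(11/4)**(3/2)*(-2 + 11/4))*33)*102 = ((2*(11*sqrt(11)/8)*(3/4))*33)*102 = ((33*sqrt(11)/16)*33)*102 = (1089*sqrt(11)/16)*102 = 55539*sqrt(11)/8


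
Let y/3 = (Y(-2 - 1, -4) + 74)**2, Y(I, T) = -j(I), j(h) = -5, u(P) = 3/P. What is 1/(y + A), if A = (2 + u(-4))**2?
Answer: 16/299593 ≈ 5.3406e-5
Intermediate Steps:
Y(I, T) = 5 (Y(I, T) = -1*(-5) = 5)
y = 18723 (y = 3*(5 + 74)**2 = 3*79**2 = 3*6241 = 18723)
A = 25/16 (A = (2 + 3/(-4))**2 = (2 + 3*(-1/4))**2 = (2 - 3/4)**2 = (5/4)**2 = 25/16 ≈ 1.5625)
1/(y + A) = 1/(18723 + 25/16) = 1/(299593/16) = 16/299593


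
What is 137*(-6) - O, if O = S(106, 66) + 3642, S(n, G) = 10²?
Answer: -4564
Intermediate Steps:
S(n, G) = 100
O = 3742 (O = 100 + 3642 = 3742)
137*(-6) - O = 137*(-6) - 1*3742 = -822 - 3742 = -4564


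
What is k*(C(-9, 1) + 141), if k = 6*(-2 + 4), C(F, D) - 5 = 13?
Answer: 1908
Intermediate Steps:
C(F, D) = 18 (C(F, D) = 5 + 13 = 18)
k = 12 (k = 6*2 = 12)
k*(C(-9, 1) + 141) = 12*(18 + 141) = 12*159 = 1908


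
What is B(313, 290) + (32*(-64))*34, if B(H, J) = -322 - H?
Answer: -70267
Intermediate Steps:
B(313, 290) + (32*(-64))*34 = (-322 - 1*313) + (32*(-64))*34 = (-322 - 313) - 2048*34 = -635 - 69632 = -70267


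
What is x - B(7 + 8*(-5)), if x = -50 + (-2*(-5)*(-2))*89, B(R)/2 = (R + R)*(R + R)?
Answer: -10542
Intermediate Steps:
B(R) = 8*R**2 (B(R) = 2*((R + R)*(R + R)) = 2*((2*R)*(2*R)) = 2*(4*R**2) = 8*R**2)
x = -1830 (x = -50 + (10*(-2))*89 = -50 - 20*89 = -50 - 1780 = -1830)
x - B(7 + 8*(-5)) = -1830 - 8*(7 + 8*(-5))**2 = -1830 - 8*(7 - 40)**2 = -1830 - 8*(-33)**2 = -1830 - 8*1089 = -1830 - 1*8712 = -1830 - 8712 = -10542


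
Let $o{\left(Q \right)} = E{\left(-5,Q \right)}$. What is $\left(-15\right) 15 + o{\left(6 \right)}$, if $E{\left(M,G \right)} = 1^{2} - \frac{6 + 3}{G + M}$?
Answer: $-233$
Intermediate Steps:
$E{\left(M,G \right)} = 1 - \frac{9}{G + M}$
$o{\left(Q \right)} = \frac{-14 + Q}{-5 + Q}$ ($o{\left(Q \right)} = \frac{-9 + Q - 5}{Q - 5} = \frac{-14 + Q}{-5 + Q}$)
$\left(-15\right) 15 + o{\left(6 \right)} = \left(-15\right) 15 + \frac{-14 + 6}{-5 + 6} = -225 + 1^{-1} \left(-8\right) = -225 + 1 \left(-8\right) = -225 - 8 = -233$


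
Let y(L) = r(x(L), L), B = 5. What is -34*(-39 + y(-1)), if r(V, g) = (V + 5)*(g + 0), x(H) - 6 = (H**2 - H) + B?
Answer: 1938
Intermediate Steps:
x(H) = 11 + H**2 - H (x(H) = 6 + ((H**2 - H) + 5) = 6 + (5 + H**2 - H) = 11 + H**2 - H)
r(V, g) = g*(5 + V) (r(V, g) = (5 + V)*g = g*(5 + V))
y(L) = L*(16 + L**2 - L) (y(L) = L*(5 + (11 + L**2 - L)) = L*(16 + L**2 - L))
-34*(-39 + y(-1)) = -34*(-39 - (16 + (-1)**2 - 1*(-1))) = -34*(-39 - (16 + 1 + 1)) = -34*(-39 - 1*18) = -34*(-39 - 18) = -34*(-57) = 1938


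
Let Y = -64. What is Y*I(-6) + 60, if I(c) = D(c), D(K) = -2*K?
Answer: -708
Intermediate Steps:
I(c) = -2*c
Y*I(-6) + 60 = -(-128)*(-6) + 60 = -64*12 + 60 = -768 + 60 = -708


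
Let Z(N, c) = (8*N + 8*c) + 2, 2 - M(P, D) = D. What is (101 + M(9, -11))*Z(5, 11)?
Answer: 14820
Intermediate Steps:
M(P, D) = 2 - D
Z(N, c) = 2 + 8*N + 8*c
(101 + M(9, -11))*Z(5, 11) = (101 + (2 - 1*(-11)))*(2 + 8*5 + 8*11) = (101 + (2 + 11))*(2 + 40 + 88) = (101 + 13)*130 = 114*130 = 14820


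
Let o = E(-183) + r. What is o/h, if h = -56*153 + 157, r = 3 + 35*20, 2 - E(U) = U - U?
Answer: -705/8411 ≈ -0.083819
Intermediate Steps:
E(U) = 2 (E(U) = 2 - (U - U) = 2 - 1*0 = 2 + 0 = 2)
r = 703 (r = 3 + 700 = 703)
h = -8411 (h = -8568 + 157 = -8411)
o = 705 (o = 2 + 703 = 705)
o/h = 705/(-8411) = 705*(-1/8411) = -705/8411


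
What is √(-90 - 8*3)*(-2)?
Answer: -2*I*√114 ≈ -21.354*I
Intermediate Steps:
√(-90 - 8*3)*(-2) = √(-90 - 24)*(-2) = √(-114)*(-2) = (I*√114)*(-2) = -2*I*√114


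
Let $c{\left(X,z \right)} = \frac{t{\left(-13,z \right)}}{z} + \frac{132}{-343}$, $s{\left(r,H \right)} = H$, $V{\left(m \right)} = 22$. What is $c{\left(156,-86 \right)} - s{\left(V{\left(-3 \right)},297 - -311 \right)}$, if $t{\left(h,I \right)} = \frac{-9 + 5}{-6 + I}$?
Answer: $- \frac{412761471}{678454} \approx -608.39$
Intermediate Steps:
$t{\left(h,I \right)} = - \frac{4}{-6 + I}$
$c{\left(X,z \right)} = - \frac{132}{343} - \frac{4}{z \left(-6 + z\right)}$ ($c{\left(X,z \right)} = \frac{\left(-4\right) \frac{1}{-6 + z}}{z} + \frac{132}{-343} = - \frac{4}{z \left(-6 + z\right)} + 132 \left(- \frac{1}{343}\right) = - \frac{4}{z \left(-6 + z\right)} - \frac{132}{343} = - \frac{132}{343} - \frac{4}{z \left(-6 + z\right)}$)
$c{\left(156,-86 \right)} - s{\left(V{\left(-3 \right)},297 - -311 \right)} = \frac{4 \left(-343 - - 2838 \left(-6 - 86\right)\right)}{343 \left(-86\right) \left(-6 - 86\right)} - \left(297 - -311\right) = \frac{4}{343} \left(- \frac{1}{86}\right) \frac{1}{-92} \left(-343 - \left(-2838\right) \left(-92\right)\right) - \left(297 + 311\right) = \frac{4}{343} \left(- \frac{1}{86}\right) \left(- \frac{1}{92}\right) \left(-343 - 261096\right) - 608 = \frac{4}{343} \left(- \frac{1}{86}\right) \left(- \frac{1}{92}\right) \left(-261439\right) - 608 = - \frac{261439}{678454} - 608 = - \frac{412761471}{678454}$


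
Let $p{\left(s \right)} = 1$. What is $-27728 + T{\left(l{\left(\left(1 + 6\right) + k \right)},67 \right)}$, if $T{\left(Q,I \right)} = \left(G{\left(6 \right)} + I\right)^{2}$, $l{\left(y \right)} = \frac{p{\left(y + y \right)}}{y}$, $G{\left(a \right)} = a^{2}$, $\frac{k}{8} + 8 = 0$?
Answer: $-17119$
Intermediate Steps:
$k = -64$ ($k = -64 + 8 \cdot 0 = -64 + 0 = -64$)
$l{\left(y \right)} = \frac{1}{y}$ ($l{\left(y \right)} = 1 \frac{1}{y} = \frac{1}{y}$)
$T{\left(Q,I \right)} = \left(36 + I\right)^{2}$ ($T{\left(Q,I \right)} = \left(6^{2} + I\right)^{2} = \left(36 + I\right)^{2}$)
$-27728 + T{\left(l{\left(\left(1 + 6\right) + k \right)},67 \right)} = -27728 + \left(36 + 67\right)^{2} = -27728 + 103^{2} = -27728 + 10609 = -17119$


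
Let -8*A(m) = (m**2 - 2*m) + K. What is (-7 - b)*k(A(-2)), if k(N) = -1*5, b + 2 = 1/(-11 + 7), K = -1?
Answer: 95/4 ≈ 23.750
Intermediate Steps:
A(m) = 1/8 - m**2/8 + m/4 (A(m) = -((m**2 - 2*m) - 1)/8 = -(-1 + m**2 - 2*m)/8 = 1/8 - m**2/8 + m/4)
b = -9/4 (b = -2 + 1/(-11 + 7) = -2 + 1/(-4) = -2 - 1/4 = -9/4 ≈ -2.2500)
k(N) = -5
(-7 - b)*k(A(-2)) = (-7 - 1*(-9/4))*(-5) = (-7 + 9/4)*(-5) = -19/4*(-5) = 95/4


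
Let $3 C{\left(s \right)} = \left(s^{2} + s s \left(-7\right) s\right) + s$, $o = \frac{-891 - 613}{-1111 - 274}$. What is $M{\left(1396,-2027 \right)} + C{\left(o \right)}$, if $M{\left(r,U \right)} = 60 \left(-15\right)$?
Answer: $- \frac{7190998989388}{7970224875} \approx -902.23$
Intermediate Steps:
$M{\left(r,U \right)} = -900$
$o = \frac{1504}{1385}$ ($o = - \frac{1504}{-1385} = \left(-1504\right) \left(- \frac{1}{1385}\right) = \frac{1504}{1385} \approx 1.0859$)
$C{\left(s \right)} = - \frac{7 s^{3}}{3} + \frac{s}{3} + \frac{s^{2}}{3}$ ($C{\left(s \right)} = \frac{\left(s^{2} + s s \left(-7\right) s\right) + s}{3} = \frac{\left(s^{2} + s^{2} \left(-7\right) s\right) + s}{3} = \frac{\left(s^{2} + - 7 s^{2} s\right) + s}{3} = \frac{\left(s^{2} - 7 s^{3}\right) + s}{3} = \frac{s + s^{2} - 7 s^{3}}{3} = - \frac{7 s^{3}}{3} + \frac{s}{3} + \frac{s^{2}}{3}$)
$M{\left(1396,-2027 \right)} + C{\left(o \right)} = -900 + \frac{1}{3} \cdot \frac{1504}{1385} \left(1 + \frac{1504}{1385} - 7 \left(\frac{1504}{1385}\right)^{2}\right) = -900 + \frac{1}{3} \cdot \frac{1504}{1385} \left(1 + \frac{1504}{1385} - \frac{15834112}{1918225}\right) = -900 + \frac{1}{3} \cdot \frac{1504}{1385} \left(- \frac{11832847}{1918225}\right) = -900 - \frac{17796601888}{7970224875} = - \frac{7190998989388}{7970224875}$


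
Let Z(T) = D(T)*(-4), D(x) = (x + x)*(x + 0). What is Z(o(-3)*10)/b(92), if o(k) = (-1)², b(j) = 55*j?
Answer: -40/253 ≈ -0.15810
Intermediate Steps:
o(k) = 1
D(x) = 2*x² (D(x) = (2*x)*x = 2*x²)
Z(T) = -8*T² (Z(T) = (2*T²)*(-4) = -8*T²)
Z(o(-3)*10)/b(92) = (-8*(1*10)²)/((55*92)) = -8*10²/5060 = -8*100*(1/5060) = -800*1/5060 = -40/253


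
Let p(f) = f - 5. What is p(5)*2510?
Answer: 0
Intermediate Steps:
p(f) = -5 + f
p(5)*2510 = (-5 + 5)*2510 = 0*2510 = 0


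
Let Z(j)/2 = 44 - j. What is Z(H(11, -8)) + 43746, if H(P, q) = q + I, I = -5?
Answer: 43860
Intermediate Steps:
H(P, q) = -5 + q (H(P, q) = q - 5 = -5 + q)
Z(j) = 88 - 2*j (Z(j) = 2*(44 - j) = 88 - 2*j)
Z(H(11, -8)) + 43746 = (88 - 2*(-5 - 8)) + 43746 = (88 - 2*(-13)) + 43746 = (88 + 26) + 43746 = 114 + 43746 = 43860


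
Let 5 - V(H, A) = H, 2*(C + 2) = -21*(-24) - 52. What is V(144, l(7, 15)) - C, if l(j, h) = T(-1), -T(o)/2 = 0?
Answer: -363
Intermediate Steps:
T(o) = 0 (T(o) = -2*0 = 0)
C = 224 (C = -2 + (-21*(-24) - 52)/2 = -2 + (504 - 52)/2 = -2 + (1/2)*452 = -2 + 226 = 224)
l(j, h) = 0
V(H, A) = 5 - H
V(144, l(7, 15)) - C = (5 - 1*144) - 1*224 = (5 - 144) - 224 = -139 - 224 = -363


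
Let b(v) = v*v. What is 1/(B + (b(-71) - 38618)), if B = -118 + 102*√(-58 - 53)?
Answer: -33695/1136507869 - 102*I*√111/1136507869 ≈ -2.9648e-5 - 9.4556e-7*I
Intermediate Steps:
b(v) = v²
B = -118 + 102*I*√111 (B = -118 + 102*√(-111) = -118 + 102*(I*√111) = -118 + 102*I*√111 ≈ -118.0 + 1074.6*I)
1/(B + (b(-71) - 38618)) = 1/((-118 + 102*I*√111) + ((-71)² - 38618)) = 1/((-118 + 102*I*√111) + (5041 - 38618)) = 1/((-118 + 102*I*√111) - 33577) = 1/(-33695 + 102*I*√111)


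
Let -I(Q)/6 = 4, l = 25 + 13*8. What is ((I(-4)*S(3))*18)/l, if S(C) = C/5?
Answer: -432/215 ≈ -2.0093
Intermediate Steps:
l = 129 (l = 25 + 104 = 129)
I(Q) = -24 (I(Q) = -6*4 = -24)
S(C) = C/5 (S(C) = C*(1/5) = C/5)
((I(-4)*S(3))*18)/l = (-24*3/5*18)/129 = (-24*3/5*18)*(1/129) = -72/5*18*(1/129) = -1296/5*1/129 = -432/215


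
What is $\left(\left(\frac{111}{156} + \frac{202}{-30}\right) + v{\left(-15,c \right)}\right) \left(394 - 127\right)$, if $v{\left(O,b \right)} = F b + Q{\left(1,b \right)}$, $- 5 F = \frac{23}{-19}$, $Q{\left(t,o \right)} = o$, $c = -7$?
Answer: $- \frac{19410811}{4940} \approx -3929.3$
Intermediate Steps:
$F = \frac{23}{95}$ ($F = - \frac{23 \frac{1}{-19}}{5} = - \frac{23 \left(- \frac{1}{19}\right)}{5} = \left(- \frac{1}{5}\right) \left(- \frac{23}{19}\right) = \frac{23}{95} \approx 0.24211$)
$v{\left(O,b \right)} = \frac{118 b}{95}$ ($v{\left(O,b \right)} = \frac{23 b}{95} + b = \frac{118 b}{95}$)
$\left(\left(\frac{111}{156} + \frac{202}{-30}\right) + v{\left(-15,c \right)}\right) \left(394 - 127\right) = \left(\left(\frac{111}{156} + \frac{202}{-30}\right) + \frac{118}{95} \left(-7\right)\right) \left(394 - 127\right) = \left(\left(111 \cdot \frac{1}{156} + 202 \left(- \frac{1}{30}\right)\right) - \frac{826}{95}\right) 267 = \left(\left(\frac{37}{52} - \frac{101}{15}\right) - \frac{826}{95}\right) 267 = \left(- \frac{4697}{780} - \frac{826}{95}\right) 267 = \left(- \frac{218099}{14820}\right) 267 = - \frac{19410811}{4940}$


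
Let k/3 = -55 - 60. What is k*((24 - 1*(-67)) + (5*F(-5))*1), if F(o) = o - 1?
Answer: -21045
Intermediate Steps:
k = -345 (k = 3*(-55 - 60) = 3*(-115) = -345)
F(o) = -1 + o
k*((24 - 1*(-67)) + (5*F(-5))*1) = -345*((24 - 1*(-67)) + (5*(-1 - 5))*1) = -345*((24 + 67) + (5*(-6))*1) = -345*(91 - 30*1) = -345*(91 - 30) = -345*61 = -21045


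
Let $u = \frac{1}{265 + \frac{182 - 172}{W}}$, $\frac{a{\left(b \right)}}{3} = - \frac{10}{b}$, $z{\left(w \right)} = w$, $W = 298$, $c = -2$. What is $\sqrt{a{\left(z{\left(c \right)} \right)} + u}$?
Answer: $\frac{\sqrt{23397785510}}{39490} \approx 3.8735$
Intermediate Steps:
$a{\left(b \right)} = - \frac{30}{b}$ ($a{\left(b \right)} = 3 \left(- \frac{10}{b}\right) = - \frac{30}{b}$)
$u = \frac{149}{39490}$ ($u = \frac{1}{265 + \frac{182 - 172}{298}} = \frac{1}{265 + 10 \cdot \frac{1}{298}} = \frac{1}{265 + \frac{5}{149}} = \frac{1}{\frac{39490}{149}} = \frac{149}{39490} \approx 0.0037731$)
$\sqrt{a{\left(z{\left(c \right)} \right)} + u} = \sqrt{- \frac{30}{-2} + \frac{149}{39490}} = \sqrt{\left(-30\right) \left(- \frac{1}{2}\right) + \frac{149}{39490}} = \sqrt{15 + \frac{149}{39490}} = \sqrt{\frac{592499}{39490}} = \frac{\sqrt{23397785510}}{39490}$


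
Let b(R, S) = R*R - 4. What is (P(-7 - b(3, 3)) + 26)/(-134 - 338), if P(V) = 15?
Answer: -41/472 ≈ -0.086864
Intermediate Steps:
b(R, S) = -4 + R**2 (b(R, S) = R**2 - 4 = -4 + R**2)
(P(-7 - b(3, 3)) + 26)/(-134 - 338) = (15 + 26)/(-134 - 338) = 41/(-472) = 41*(-1/472) = -41/472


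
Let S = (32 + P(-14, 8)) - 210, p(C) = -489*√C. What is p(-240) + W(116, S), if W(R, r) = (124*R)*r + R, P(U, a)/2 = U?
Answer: -2962988 - 1956*I*√15 ≈ -2.963e+6 - 7575.6*I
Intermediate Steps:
P(U, a) = 2*U
S = -206 (S = (32 + 2*(-14)) - 210 = (32 - 28) - 210 = 4 - 210 = -206)
W(R, r) = R + 124*R*r (W(R, r) = 124*R*r + R = R + 124*R*r)
p(-240) + W(116, S) = -1956*I*√15 + 116*(1 + 124*(-206)) = -1956*I*√15 + 116*(1 - 25544) = -1956*I*√15 + 116*(-25543) = -1956*I*√15 - 2962988 = -2962988 - 1956*I*√15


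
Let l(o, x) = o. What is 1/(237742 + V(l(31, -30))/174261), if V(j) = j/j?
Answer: 174261/41429158663 ≈ 4.2062e-6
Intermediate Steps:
V(j) = 1
1/(237742 + V(l(31, -30))/174261) = 1/(237742 + 1/174261) = 1/(41429158663/174261) = 174261/41429158663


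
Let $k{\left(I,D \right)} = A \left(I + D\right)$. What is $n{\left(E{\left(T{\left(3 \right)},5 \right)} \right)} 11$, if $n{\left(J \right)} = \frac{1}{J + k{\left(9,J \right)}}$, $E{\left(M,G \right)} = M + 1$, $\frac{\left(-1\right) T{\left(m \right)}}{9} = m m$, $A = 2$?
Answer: $- \frac{11}{222} \approx -0.04955$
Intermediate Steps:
$T{\left(m \right)} = - 9 m^{2}$ ($T{\left(m \right)} = - 9 m m = - 9 m^{2}$)
$E{\left(M,G \right)} = 1 + M$
$k{\left(I,D \right)} = 2 D + 2 I$ ($k{\left(I,D \right)} = 2 \left(I + D\right) = 2 \left(D + I\right) = 2 D + 2 I$)
$n{\left(J \right)} = \frac{1}{18 + 3 J}$ ($n{\left(J \right)} = \frac{1}{J + \left(2 J + 2 \cdot 9\right)} = \frac{1}{J + \left(2 J + 18\right)} = \frac{1}{J + \left(18 + 2 J\right)} = \frac{1}{18 + 3 J}$)
$n{\left(E{\left(T{\left(3 \right)},5 \right)} \right)} 11 = \frac{1}{3 \left(6 + \left(1 - 9 \cdot 3^{2}\right)\right)} 11 = \frac{1}{3 \left(6 + \left(1 - 81\right)\right)} 11 = \frac{1}{3 \left(6 - 80\right)} 11 = \frac{1}{3 \left(-74\right)} 11 = \frac{1}{3} \left(- \frac{1}{74}\right) 11 = \left(- \frac{1}{222}\right) 11 = - \frac{11}{222}$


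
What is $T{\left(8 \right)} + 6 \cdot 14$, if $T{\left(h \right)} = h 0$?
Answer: $84$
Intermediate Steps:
$T{\left(h \right)} = 0$
$T{\left(8 \right)} + 6 \cdot 14 = 0 + 6 \cdot 14 = 0 + 84 = 84$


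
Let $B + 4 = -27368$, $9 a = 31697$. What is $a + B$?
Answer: $- \frac{214651}{9} \approx -23850.0$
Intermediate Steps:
$a = \frac{31697}{9}$ ($a = \frac{1}{9} \cdot 31697 = \frac{31697}{9} \approx 3521.9$)
$B = -27372$ ($B = -4 - 27368 = -27372$)
$a + B = \frac{31697}{9} - 27372 = - \frac{214651}{9}$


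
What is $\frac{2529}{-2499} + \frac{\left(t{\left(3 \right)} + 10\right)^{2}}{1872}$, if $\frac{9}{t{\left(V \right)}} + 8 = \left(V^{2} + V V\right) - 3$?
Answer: $- \frac{1471999}{1559376} \approx -0.94397$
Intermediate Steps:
$t{\left(V \right)} = \frac{9}{-11 + 2 V^{2}}$ ($t{\left(V \right)} = \frac{9}{-8 - \left(3 - V^{2} - V V\right)} = \frac{9}{-8 + \left(\left(V^{2} + V^{2}\right) - 3\right)} = \frac{9}{-8 + \left(2 V^{2} - 3\right)} = \frac{9}{-8 + \left(-3 + 2 V^{2}\right)} = \frac{9}{-11 + 2 V^{2}}$)
$\frac{2529}{-2499} + \frac{\left(t{\left(3 \right)} + 10\right)^{2}}{1872} = \frac{2529}{-2499} + \frac{\left(\frac{9}{-11 + 2 \cdot 3^{2}} + 10\right)^{2}}{1872} = 2529 \left(- \frac{1}{2499}\right) + \left(\frac{9}{-11 + 2 \cdot 9} + 10\right)^{2} \cdot \frac{1}{1872} = - \frac{843}{833} + \left(\frac{9}{-11 + 18} + 10\right)^{2} \cdot \frac{1}{1872} = - \frac{843}{833} + \left(\frac{9}{7} + 10\right)^{2} \cdot \frac{1}{1872} = - \frac{843}{833} + \left(\frac{79}{7}\right)^{2} \cdot \frac{1}{1872} = - \frac{843}{833} + \frac{6241}{49} \cdot \frac{1}{1872} = - \frac{843}{833} + \frac{6241}{91728} = - \frac{1471999}{1559376}$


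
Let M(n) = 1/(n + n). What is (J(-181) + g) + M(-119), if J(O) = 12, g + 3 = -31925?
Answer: -7596009/238 ≈ -31916.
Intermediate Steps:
g = -31928 (g = -3 - 31925 = -31928)
M(n) = 1/(2*n)
(J(-181) + g) + M(-119) = (12 - 31928) + (½)/(-119) = -31916 + (½)*(-1/119) = -31916 - 1/238 = -7596009/238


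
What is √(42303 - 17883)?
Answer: 2*√6105 ≈ 156.27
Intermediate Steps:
√(42303 - 17883) = √24420 = 2*√6105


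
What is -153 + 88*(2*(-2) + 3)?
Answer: -241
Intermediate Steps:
-153 + 88*(2*(-2) + 3) = -153 + 88*(-4 + 3) = -153 + 88*(-1) = -153 - 88 = -241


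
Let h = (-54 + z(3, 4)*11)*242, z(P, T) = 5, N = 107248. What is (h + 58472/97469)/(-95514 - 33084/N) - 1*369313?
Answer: -30728226856178540641/83203750327897 ≈ -3.6931e+5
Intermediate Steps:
h = 242 (h = (-54 + 5*11)*242 = (-54 + 55)*242 = 1*242 = 242)
(h + 58472/97469)/(-95514 - 33084/N) - 1*369313 = (242 + 58472/97469)/(-95514 - 33084/107248) - 1*369313 = (242 + 58472*(1/97469))/(-95514 - 33084*1/107248) - 369313 = (242 + 58472/97469)/(-95514 - 8271/26812) - 369313 = 23645970/(97469*(-2560929639/26812)) - 369313 = (23645970/97469)*(-26812/2560929639) - 369313 = -211331915880/83203750327897 - 369313 = -30728226856178540641/83203750327897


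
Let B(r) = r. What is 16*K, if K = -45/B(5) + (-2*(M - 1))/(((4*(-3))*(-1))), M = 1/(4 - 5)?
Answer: -416/3 ≈ -138.67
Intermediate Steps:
M = -1 (M = 1/(-1) = -1)
K = -26/3 (K = -45/5 + (-2*(-1 - 1))/(((4*(-3))*(-1))) = -45*⅕ + (-2*(-2))/((-12*(-1))) = -9 + 4/12 = -9 + 4*(1/12) = -9 + ⅓ = -26/3 ≈ -8.6667)
16*K = 16*(-26/3) = -416/3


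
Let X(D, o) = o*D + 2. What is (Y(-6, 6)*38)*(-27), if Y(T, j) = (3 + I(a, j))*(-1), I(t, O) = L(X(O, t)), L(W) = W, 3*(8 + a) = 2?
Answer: -40014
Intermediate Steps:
a = -22/3 (a = -8 + (⅓)*2 = -8 + ⅔ = -22/3 ≈ -7.3333)
X(D, o) = 2 + D*o (X(D, o) = D*o + 2 = 2 + D*o)
I(t, O) = 2 + O*t
Y(T, j) = -5 + 22*j/3 (Y(T, j) = (3 + (2 + j*(-22/3)))*(-1) = (3 + (2 - 22*j/3))*(-1) = (5 - 22*j/3)*(-1) = -5 + 22*j/3)
(Y(-6, 6)*38)*(-27) = ((-5 + (22/3)*6)*38)*(-27) = ((-5 + 44)*38)*(-27) = (39*38)*(-27) = 1482*(-27) = -40014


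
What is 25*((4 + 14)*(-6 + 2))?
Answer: -1800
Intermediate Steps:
25*((4 + 14)*(-6 + 2)) = 25*(18*(-4)) = 25*(-72) = -1800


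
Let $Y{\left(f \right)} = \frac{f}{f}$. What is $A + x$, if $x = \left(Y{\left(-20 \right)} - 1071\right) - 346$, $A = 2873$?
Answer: $1457$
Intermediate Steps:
$Y{\left(f \right)} = 1$
$x = -1416$ ($x = \left(1 - 1071\right) - 346 = -1070 - 346 = -1416$)
$A + x = 2873 - 1416 = 1457$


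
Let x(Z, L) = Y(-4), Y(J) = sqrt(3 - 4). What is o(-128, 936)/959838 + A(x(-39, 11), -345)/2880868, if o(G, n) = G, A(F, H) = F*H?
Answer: -64/479919 - 345*I/2880868 ≈ -0.00013336 - 0.00011976*I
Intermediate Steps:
Y(J) = I (Y(J) = sqrt(-1) = I)
x(Z, L) = I
o(-128, 936)/959838 + A(x(-39, 11), -345)/2880868 = -128/959838 + (I*(-345))/2880868 = -128*1/959838 - 345*I*(1/2880868) = -64/479919 - 345*I/2880868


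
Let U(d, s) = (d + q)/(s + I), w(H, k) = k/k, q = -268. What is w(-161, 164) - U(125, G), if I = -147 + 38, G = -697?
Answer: 51/62 ≈ 0.82258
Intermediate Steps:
w(H, k) = 1
I = -109
U(d, s) = (-268 + d)/(-109 + s) (U(d, s) = (d - 268)/(s - 109) = (-268 + d)/(-109 + s))
w(-161, 164) - U(125, G) = 1 - (-268 + 125)/(-109 - 697) = 1 - (-143)/(-806) = 1 - (-1)*(-143)/806 = 1 - 1*11/62 = 1 - 11/62 = 51/62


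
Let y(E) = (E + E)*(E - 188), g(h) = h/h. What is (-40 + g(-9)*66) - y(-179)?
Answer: -131360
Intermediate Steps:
g(h) = 1
y(E) = 2*E*(-188 + E) (y(E) = (2*E)*(-188 + E) = 2*E*(-188 + E))
(-40 + g(-9)*66) - y(-179) = (-40 + 1*66) - 2*(-179)*(-188 - 179) = (-40 + 66) - 2*(-179)*(-367) = 26 - 1*131386 = 26 - 131386 = -131360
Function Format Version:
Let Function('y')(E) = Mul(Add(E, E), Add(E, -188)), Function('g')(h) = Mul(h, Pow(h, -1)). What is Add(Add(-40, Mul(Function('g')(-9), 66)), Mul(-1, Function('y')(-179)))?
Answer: -131360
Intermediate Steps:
Function('g')(h) = 1
Function('y')(E) = Mul(2, E, Add(-188, E)) (Function('y')(E) = Mul(Mul(2, E), Add(-188, E)) = Mul(2, E, Add(-188, E)))
Add(Add(-40, Mul(Function('g')(-9), 66)), Mul(-1, Function('y')(-179))) = Add(Add(-40, Mul(1, 66)), Mul(-1, Mul(2, -179, Add(-188, -179)))) = Add(Add(-40, 66), Mul(-1, Mul(2, -179, -367))) = Add(26, Mul(-1, 131386)) = Add(26, -131386) = -131360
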